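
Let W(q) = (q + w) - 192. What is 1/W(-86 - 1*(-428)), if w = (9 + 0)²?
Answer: 1/231 ≈ 0.0043290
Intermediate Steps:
w = 81 (w = 9² = 81)
W(q) = -111 + q (W(q) = (q + 81) - 192 = (81 + q) - 192 = -111 + q)
1/W(-86 - 1*(-428)) = 1/(-111 + (-86 - 1*(-428))) = 1/(-111 + (-86 + 428)) = 1/(-111 + 342) = 1/231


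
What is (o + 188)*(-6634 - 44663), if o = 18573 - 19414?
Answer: 33496941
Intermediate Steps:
o = -841
(o + 188)*(-6634 - 44663) = (-841 + 188)*(-6634 - 44663) = -653*(-51297) = 33496941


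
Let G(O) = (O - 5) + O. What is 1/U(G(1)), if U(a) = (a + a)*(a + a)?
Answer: 1/36 ≈ 0.027778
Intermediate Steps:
G(O) = -5 + 2*O (G(O) = (-5 + O) + O = -5 + 2*O)
U(a) = 4*a² (U(a) = (2*a)*(2*a) = 4*a²)
1/U(G(1)) = 1/(4*(-5 + 2*1)²) = 1/(4*(-5 + 2)²) = 1/(4*(-3)²) = 1/(4*9) = 1/36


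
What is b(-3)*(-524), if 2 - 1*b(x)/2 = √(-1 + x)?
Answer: -2096 + 2096*I ≈ -2096.0 + 2096.0*I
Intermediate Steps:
b(x) = 4 - 2*√(-1 + x)
b(-3)*(-524) = (4 - 2*√(-1 - 3))*(-524) = (4 - 4*I)*(-524) = -2096 + 2096*I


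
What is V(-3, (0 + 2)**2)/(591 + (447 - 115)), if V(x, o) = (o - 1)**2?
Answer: 9/923 ≈ 0.0097508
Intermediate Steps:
V(x, o) = (-1 + o)**2
V(-3, (0 + 2)**2)/(591 + (447 - 115)) = (-1 + (0 + 2)**2)**2/(591 + (447 - 115)) = (-1 + 2**2)**2/(591 + 332) = (-1 + 4)**2/923 = (1/923)*3**2 = (1/923)*9 = 9/923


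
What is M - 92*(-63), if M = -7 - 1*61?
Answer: 5728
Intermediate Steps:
M = -68 (M = -7 - 61 = -68)
M - 92*(-63) = -68 - 92*(-63) = -68 + 5796 = 5728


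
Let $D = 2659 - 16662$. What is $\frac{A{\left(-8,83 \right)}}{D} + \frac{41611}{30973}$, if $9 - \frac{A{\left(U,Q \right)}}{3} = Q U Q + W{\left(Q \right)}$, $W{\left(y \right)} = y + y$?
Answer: $- \frac{4523684812}{433714919} \approx -10.43$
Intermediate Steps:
$W{\left(y \right)} = 2 y$
$A{\left(U,Q \right)} = 27 - 6 Q - 3 U Q^{2}$ ($A{\left(U,Q \right)} = 27 - 3 \left(Q U Q + 2 Q\right) = 27 - 3 \left(U Q^{2} + 2 Q\right) = 27 - 3 \left(2 Q + U Q^{2}\right) = 27 - \left(6 Q + 3 U Q^{2}\right) = 27 - 6 Q - 3 U Q^{2}$)
$D = -14003$ ($D = 2659 - 16662 = -14003$)
$\frac{A{\left(-8,83 \right)}}{D} + \frac{41611}{30973} = \frac{27 - 498 - - 24 \cdot 83^{2}}{-14003} + \frac{41611}{30973} = \left(27 - 498 - \left(-24\right) 6889\right) \left(- \frac{1}{14003}\right) + 41611 \cdot \frac{1}{30973} = \left(27 - 498 + 165336\right) \left(- \frac{1}{14003}\right) + \frac{41611}{30973} = 164865 \left(- \frac{1}{14003}\right) + \frac{41611}{30973} = - \frac{164865}{14003} + \frac{41611}{30973} = - \frac{4523684812}{433714919}$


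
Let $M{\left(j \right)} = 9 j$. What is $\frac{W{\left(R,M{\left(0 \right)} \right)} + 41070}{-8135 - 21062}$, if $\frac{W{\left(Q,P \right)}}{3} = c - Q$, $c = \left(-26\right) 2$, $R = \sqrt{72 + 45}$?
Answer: $- \frac{40914}{29197} + \frac{9 \sqrt{13}}{29197} \approx -1.4002$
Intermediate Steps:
$R = 3 \sqrt{13}$ ($R = \sqrt{117} = 3 \sqrt{13} \approx 10.817$)
$c = -52$
$W{\left(Q,P \right)} = -156 - 3 Q$ ($W{\left(Q,P \right)} = 3 \left(-52 - Q\right) = -156 - 3 Q$)
$\frac{W{\left(R,M{\left(0 \right)} \right)} + 41070}{-8135 - 21062} = \frac{\left(-156 - 3 \cdot 3 \sqrt{13}\right) + 41070}{-8135 - 21062} = \frac{\left(-156 - 9 \sqrt{13}\right) + 41070}{-29197} = \left(40914 - 9 \sqrt{13}\right) \left(- \frac{1}{29197}\right) = - \frac{40914}{29197} + \frac{9 \sqrt{13}}{29197}$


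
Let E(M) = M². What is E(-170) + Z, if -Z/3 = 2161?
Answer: 22417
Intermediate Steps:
Z = -6483 (Z = -3*2161 = -6483)
E(-170) + Z = (-170)² - 6483 = 28900 - 6483 = 22417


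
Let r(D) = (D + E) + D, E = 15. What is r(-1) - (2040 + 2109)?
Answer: -4136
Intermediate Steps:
r(D) = 15 + 2*D (r(D) = (D + 15) + D = (15 + D) + D = 15 + 2*D)
r(-1) - (2040 + 2109) = (15 + 2*(-1)) - (2040 + 2109) = (15 - 2) - 1*4149 = 13 - 4149 = -4136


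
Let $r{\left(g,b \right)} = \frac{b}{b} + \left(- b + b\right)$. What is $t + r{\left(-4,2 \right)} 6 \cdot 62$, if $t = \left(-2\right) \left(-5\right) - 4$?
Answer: $378$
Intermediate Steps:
$r{\left(g,b \right)} = 1$ ($r{\left(g,b \right)} = 1 + 0 = 1$)
$t = 6$ ($t = 10 - 4 = 6$)
$t + r{\left(-4,2 \right)} 6 \cdot 62 = 6 + 1 \cdot 6 \cdot 62 = 6 + 6 \cdot 62 = 6 + 372 = 378$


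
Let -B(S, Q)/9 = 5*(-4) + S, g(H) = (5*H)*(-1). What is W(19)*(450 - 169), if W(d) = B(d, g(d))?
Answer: 2529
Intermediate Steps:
g(H) = -5*H
B(S, Q) = 180 - 9*S (B(S, Q) = -9*(5*(-4) + S) = -9*(-20 + S) = 180 - 9*S)
W(d) = 180 - 9*d
W(19)*(450 - 169) = (180 - 9*19)*(450 - 169) = (180 - 171)*281 = 9*281 = 2529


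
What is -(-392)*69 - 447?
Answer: 26601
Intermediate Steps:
-(-392)*69 - 447 = -392*(-69) - 447 = 27048 - 447 = 26601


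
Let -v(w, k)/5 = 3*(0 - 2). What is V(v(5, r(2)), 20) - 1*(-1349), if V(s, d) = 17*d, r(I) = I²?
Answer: 1689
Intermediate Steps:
v(w, k) = 30 (v(w, k) = -15*(0 - 2) = -15*(-2) = -5*(-6) = 30)
V(v(5, r(2)), 20) - 1*(-1349) = 17*20 - 1*(-1349) = 340 + 1349 = 1689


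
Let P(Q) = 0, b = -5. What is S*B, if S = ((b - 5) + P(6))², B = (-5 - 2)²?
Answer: 4900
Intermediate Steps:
B = 49 (B = (-7)² = 49)
S = 100 (S = ((-5 - 5) + 0)² = (-10 + 0)² = (-10)² = 100)
S*B = 100*49 = 4900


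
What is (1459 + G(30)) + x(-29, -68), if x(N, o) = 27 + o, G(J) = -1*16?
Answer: 1402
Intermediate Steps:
G(J) = -16
(1459 + G(30)) + x(-29, -68) = (1459 - 16) + (27 - 68) = 1443 - 41 = 1402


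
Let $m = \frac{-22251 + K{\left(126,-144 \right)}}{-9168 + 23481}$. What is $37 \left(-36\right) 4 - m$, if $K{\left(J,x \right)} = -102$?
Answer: $- \frac{25412437}{4771} \approx -5326.4$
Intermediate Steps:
$m = - \frac{7451}{4771}$ ($m = \frac{-22251 - 102}{-9168 + 23481} = - \frac{22353}{14313} = \left(-22353\right) \frac{1}{14313} = - \frac{7451}{4771} \approx -1.5617$)
$37 \left(-36\right) 4 - m = 37 \left(-36\right) 4 - - \frac{7451}{4771} = \left(-1332\right) 4 + \frac{7451}{4771} = -5328 + \frac{7451}{4771} = - \frac{25412437}{4771}$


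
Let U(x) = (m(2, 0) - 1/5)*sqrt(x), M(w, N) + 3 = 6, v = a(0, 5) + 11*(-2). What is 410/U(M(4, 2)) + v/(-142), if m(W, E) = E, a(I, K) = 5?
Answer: 17/142 - 2050*sqrt(3)/3 ≈ -1183.4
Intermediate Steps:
v = -17 (v = 5 + 11*(-2) = 5 - 22 = -17)
M(w, N) = 3 (M(w, N) = -3 + 6 = 3)
U(x) = -sqrt(x)/5 (U(x) = (0 - 1/5)*sqrt(x) = -sqrt(x)/5)
410/U(M(4, 2)) + v/(-142) = 410/((-sqrt(3)/5)) - 17/(-142) = 410*(-5*sqrt(3)/3) - 17*(-1/142) = -2050*sqrt(3)/3 + 17/142 = 17/142 - 2050*sqrt(3)/3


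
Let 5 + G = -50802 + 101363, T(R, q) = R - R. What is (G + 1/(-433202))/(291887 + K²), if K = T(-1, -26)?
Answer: 21900960311/126446032174 ≈ 0.17320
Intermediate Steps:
T(R, q) = 0
G = 50556 (G = -5 + (-50802 + 101363) = -5 + 50561 = 50556)
K = 0
(G + 1/(-433202))/(291887 + K²) = (50556 + 1/(-433202))/(291887 + 0²) = (50556 - 1/433202)/(291887 + 0) = (21900960311/433202)/291887 = (21900960311/433202)*(1/291887) = 21900960311/126446032174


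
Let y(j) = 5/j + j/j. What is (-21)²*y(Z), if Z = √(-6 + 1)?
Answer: 441 - 441*I*√5 ≈ 441.0 - 986.11*I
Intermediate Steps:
Z = I*√5 (Z = √(-5) = I*√5 ≈ 2.2361*I)
y(j) = 1 + 5/j (y(j) = 5/j + 1 = 1 + 5/j)
(-21)²*y(Z) = (-21)²*((5 + I*√5)/((I*√5))) = 441*((-I*√5/5)*(5 + I*√5)) = 441*(-I*√5*(5 + I*√5)/5) = -441*I*√5*(5 + I*√5)/5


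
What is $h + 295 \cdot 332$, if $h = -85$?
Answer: $97855$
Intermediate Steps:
$h + 295 \cdot 332 = -85 + 295 \cdot 332 = -85 + 97940 = 97855$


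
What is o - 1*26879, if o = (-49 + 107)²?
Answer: -23515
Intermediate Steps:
o = 3364 (o = 58² = 3364)
o - 1*26879 = 3364 - 1*26879 = 3364 - 26879 = -23515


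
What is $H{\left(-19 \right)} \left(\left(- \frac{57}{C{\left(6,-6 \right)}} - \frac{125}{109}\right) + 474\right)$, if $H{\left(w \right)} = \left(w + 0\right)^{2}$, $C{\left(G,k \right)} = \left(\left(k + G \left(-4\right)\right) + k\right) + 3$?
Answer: $\frac{205416942}{1199} \approx 1.7132 \cdot 10^{5}$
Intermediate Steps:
$C{\left(G,k \right)} = 3 - 4 G + 2 k$ ($C{\left(G,k \right)} = \left(\left(k - 4 G\right) + k\right) + 3 = \left(- 4 G + 2 k\right) + 3 = 3 - 4 G + 2 k$)
$H{\left(w \right)} = w^{2}$
$H{\left(-19 \right)} \left(\left(- \frac{57}{C{\left(6,-6 \right)}} - \frac{125}{109}\right) + 474\right) = \left(-19\right)^{2} \left(\left(- \frac{57}{3 - 24 + 2 \left(-6\right)} - \frac{125}{109}\right) + 474\right) = 361 \left(\left(- \frac{57}{3 - 24 - 12} - \frac{125}{109}\right) + 474\right) = 361 \left(\left(- \frac{57}{-33} - \frac{125}{109}\right) + 474\right) = 361 \left(\left(\left(-57\right) \left(- \frac{1}{33}\right) - \frac{125}{109}\right) + 474\right) = 361 \left(\left(\frac{19}{11} - \frac{125}{109}\right) + 474\right) = 361 \left(\frac{696}{1199} + 474\right) = 361 \cdot \frac{569022}{1199} = \frac{205416942}{1199}$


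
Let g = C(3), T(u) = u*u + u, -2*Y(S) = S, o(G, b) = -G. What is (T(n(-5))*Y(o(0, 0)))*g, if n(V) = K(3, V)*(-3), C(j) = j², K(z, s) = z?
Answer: 0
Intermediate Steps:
Y(S) = -S/2
n(V) = -9 (n(V) = 3*(-3) = -9)
T(u) = u + u² (T(u) = u² + u = u + u²)
g = 9 (g = 3² = 9)
(T(n(-5))*Y(o(0, 0)))*g = ((-9*(1 - 9))*(-(-1)*0/2))*9 = ((-9*(-8))*(-½*0))*9 = (72*0)*9 = 0*9 = 0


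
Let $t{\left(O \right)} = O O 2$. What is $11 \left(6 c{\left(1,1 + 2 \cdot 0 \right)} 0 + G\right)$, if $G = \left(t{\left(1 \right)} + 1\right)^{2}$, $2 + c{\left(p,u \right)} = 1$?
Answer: $99$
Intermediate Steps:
$t{\left(O \right)} = 2 O^{2}$ ($t{\left(O \right)} = O^{2} \cdot 2 = 2 O^{2}$)
$c{\left(p,u \right)} = -1$ ($c{\left(p,u \right)} = -2 + 1 = -1$)
$G = 9$ ($G = \left(2 \cdot 1^{2} + 1\right)^{2} = \left(2 \cdot 1 + 1\right)^{2} = \left(2 + 1\right)^{2} = 3^{2} = 9$)
$11 \left(6 c{\left(1,1 + 2 \cdot 0 \right)} 0 + G\right) = 11 \left(6 \left(-1\right) 0 + 9\right) = 11 \left(\left(-6\right) 0 + 9\right) = 11 \left(0 + 9\right) = 11 \cdot 9 = 99$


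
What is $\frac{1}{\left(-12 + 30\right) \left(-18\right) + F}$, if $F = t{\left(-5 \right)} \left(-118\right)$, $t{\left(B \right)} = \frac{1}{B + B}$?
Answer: $- \frac{5}{1561} \approx -0.0032031$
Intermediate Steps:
$t{\left(B \right)} = \frac{1}{2 B}$
$F = \frac{59}{5}$ ($F = \frac{1}{2 \left(-5\right)} \left(-118\right) = \frac{1}{2} \left(- \frac{1}{5}\right) \left(-118\right) = \left(- \frac{1}{10}\right) \left(-118\right) = \frac{59}{5} \approx 11.8$)
$\frac{1}{\left(-12 + 30\right) \left(-18\right) + F} = \frac{1}{\left(-12 + 30\right) \left(-18\right) + \frac{59}{5}} = \frac{1}{18 \left(-18\right) + \frac{59}{5}} = \frac{1}{-324 + \frac{59}{5}} = \frac{1}{- \frac{1561}{5}} = - \frac{5}{1561}$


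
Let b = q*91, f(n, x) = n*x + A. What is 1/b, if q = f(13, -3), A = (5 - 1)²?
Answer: -1/2093 ≈ -0.00047778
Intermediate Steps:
A = 16 (A = 4² = 16)
f(n, x) = 16 + n*x (f(n, x) = n*x + 16 = 16 + n*x)
q = -23 (q = 16 + 13*(-3) = 16 - 39 = -23)
b = -2093 (b = -23*91 = -2093)
1/b = 1/(-2093) = -1/2093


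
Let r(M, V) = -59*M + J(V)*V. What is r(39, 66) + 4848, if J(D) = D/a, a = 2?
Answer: 4725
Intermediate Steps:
J(D) = D/2
r(M, V) = V²/2 - 59*M (r(M, V) = -59*M + (V/2)*V = -59*M + V²/2 = V²/2 - 59*M)
r(39, 66) + 4848 = ((½)*66² - 59*39) + 4848 = ((½)*4356 - 2301) + 4848 = (2178 - 2301) + 4848 = -123 + 4848 = 4725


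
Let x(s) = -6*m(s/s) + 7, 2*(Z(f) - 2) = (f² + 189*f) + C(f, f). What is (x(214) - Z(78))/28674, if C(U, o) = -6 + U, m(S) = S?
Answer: -5225/14337 ≈ -0.36444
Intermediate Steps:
Z(f) = -1 + f²/2 + 95*f (Z(f) = 2 + ((f² + 189*f) + (-6 + f))/2 = 2 + (-6 + f² + 190*f)/2 = 2 + (-3 + f²/2 + 95*f) = -1 + f²/2 + 95*f)
x(s) = 1 (x(s) = -6*s/s + 7 = -6*1 + 7 = -6 + 7 = 1)
(x(214) - Z(78))/28674 = (1 - (-1 + (½)*78² + 95*78))/28674 = (1 - (-1 + (½)*6084 + 7410))*(1/28674) = (1 - (-1 + 3042 + 7410))*(1/28674) = (1 - 1*10451)*(1/28674) = (1 - 10451)*(1/28674) = -10450*1/28674 = -5225/14337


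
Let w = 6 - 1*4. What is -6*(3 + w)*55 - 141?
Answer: -1791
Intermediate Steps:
w = 2 (w = 6 - 4 = 2)
-6*(3 + w)*55 - 141 = -6*(3 + 2)*55 - 141 = -6*5*55 - 141 = -30*55 - 141 = -1650 - 141 = -1791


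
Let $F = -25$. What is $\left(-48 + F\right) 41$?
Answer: $-2993$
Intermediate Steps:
$\left(-48 + F\right) 41 = \left(-48 - 25\right) 41 = \left(-73\right) 41 = -2993$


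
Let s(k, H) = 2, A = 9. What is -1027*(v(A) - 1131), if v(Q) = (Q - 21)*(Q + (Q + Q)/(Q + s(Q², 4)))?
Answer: 14218815/11 ≈ 1.2926e+6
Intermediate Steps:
v(Q) = (-21 + Q)*(Q + 2*Q/(2 + Q)) (v(Q) = (Q - 21)*(Q + (Q + Q)/(Q + 2)) = (-21 + Q)*(Q + (2*Q)/(2 + Q)) = (-21 + Q)*(Q + 2*Q/(2 + Q)))
-1027*(v(A) - 1131) = -1027*(9*(-84 + 9² - 17*9)/(2 + 9) - 1131) = -1027*(9*(-84 + 81 - 153)/11 - 1131) = -1027*(9*(1/11)*(-156) - 1131) = -1027*(-1404/11 - 1131) = -1027*(-13845/11) = 14218815/11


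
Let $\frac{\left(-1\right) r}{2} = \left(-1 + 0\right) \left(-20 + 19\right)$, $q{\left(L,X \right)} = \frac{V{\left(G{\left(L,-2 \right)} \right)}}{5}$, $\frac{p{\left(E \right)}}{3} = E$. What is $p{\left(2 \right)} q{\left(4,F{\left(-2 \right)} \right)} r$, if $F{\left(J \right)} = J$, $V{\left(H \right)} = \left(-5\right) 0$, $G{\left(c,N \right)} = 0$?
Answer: $0$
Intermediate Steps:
$p{\left(E \right)} = 3 E$
$V{\left(H \right)} = 0$
$q{\left(L,X \right)} = 0$ ($q{\left(L,X \right)} = \frac{0}{5} = 0 \cdot \frac{1}{5} = 0$)
$r = -2$ ($r = - 2 \left(-1 + 0\right) \left(-20 + 19\right) = - 2 \left(\left(-1\right) \left(-1\right)\right) = \left(-2\right) 1 = -2$)
$p{\left(2 \right)} q{\left(4,F{\left(-2 \right)} \right)} r = 3 \cdot 2 \cdot 0 \left(-2\right) = 6 \cdot 0 \left(-2\right) = 0 \left(-2\right) = 0$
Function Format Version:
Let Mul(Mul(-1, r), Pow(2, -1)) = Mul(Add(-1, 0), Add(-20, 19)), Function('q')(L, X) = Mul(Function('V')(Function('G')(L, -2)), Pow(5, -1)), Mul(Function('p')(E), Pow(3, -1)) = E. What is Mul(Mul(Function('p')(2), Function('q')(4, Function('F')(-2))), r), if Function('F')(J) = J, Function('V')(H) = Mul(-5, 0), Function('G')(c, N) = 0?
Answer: 0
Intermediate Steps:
Function('p')(E) = Mul(3, E)
Function('V')(H) = 0
Function('q')(L, X) = 0 (Function('q')(L, X) = Mul(0, Pow(5, -1)) = Mul(0, Rational(1, 5)) = 0)
r = -2 (r = Mul(-2, Mul(Add(-1, 0), Add(-20, 19))) = Mul(-2, Mul(-1, -1)) = Mul(-2, 1) = -2)
Mul(Mul(Function('p')(2), Function('q')(4, Function('F')(-2))), r) = Mul(Mul(Mul(3, 2), 0), -2) = Mul(Mul(6, 0), -2) = Mul(0, -2) = 0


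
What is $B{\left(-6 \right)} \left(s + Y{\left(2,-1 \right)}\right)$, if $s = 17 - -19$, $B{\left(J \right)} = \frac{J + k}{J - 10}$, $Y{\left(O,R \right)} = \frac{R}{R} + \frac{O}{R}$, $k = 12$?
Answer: $- \frac{105}{8} \approx -13.125$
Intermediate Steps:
$Y{\left(O,R \right)} = 1 + \frac{O}{R}$
$B{\left(J \right)} = \frac{12 + J}{-10 + J}$ ($B{\left(J \right)} = \frac{J + 12}{J - 10} = \frac{12 + J}{-10 + J}$)
$s = 36$ ($s = 17 + 19 = 36$)
$B{\left(-6 \right)} \left(s + Y{\left(2,-1 \right)}\right) = \frac{12 - 6}{-10 - 6} \left(36 + \frac{2 - 1}{-1}\right) = \frac{1}{-16} \cdot 6 \left(36 - 1\right) = \left(- \frac{1}{16}\right) 6 \left(36 - 1\right) = \left(- \frac{3}{8}\right) 35 = - \frac{105}{8}$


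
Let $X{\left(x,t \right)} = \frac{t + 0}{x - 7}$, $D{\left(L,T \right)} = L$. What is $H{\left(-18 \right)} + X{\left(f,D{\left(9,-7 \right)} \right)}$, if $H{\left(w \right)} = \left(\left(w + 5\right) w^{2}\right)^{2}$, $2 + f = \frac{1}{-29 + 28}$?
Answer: $\frac{177409431}{10} \approx 1.7741 \cdot 10^{7}$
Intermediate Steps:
$f = -3$ ($f = -2 + \frac{1}{-29 + 28} = -2 + \frac{1}{-1} = -2 - 1 = -3$)
$X{\left(x,t \right)} = \frac{t}{-7 + x}$
$H{\left(w \right)} = w^{4} \left(5 + w\right)^{2}$ ($H{\left(w \right)} = \left(\left(5 + w\right) w^{2}\right)^{2} = \left(w^{2} \left(5 + w\right)\right)^{2} = w^{4} \left(5 + w\right)^{2}$)
$H{\left(-18 \right)} + X{\left(f,D{\left(9,-7 \right)} \right)} = \left(-18\right)^{4} \left(5 - 18\right)^{2} + \frac{9}{-7 - 3} = 104976 \left(-13\right)^{2} + \frac{9}{-10} = 104976 \cdot 169 + 9 \left(- \frac{1}{10}\right) = 17740944 - \frac{9}{10} = \frac{177409431}{10}$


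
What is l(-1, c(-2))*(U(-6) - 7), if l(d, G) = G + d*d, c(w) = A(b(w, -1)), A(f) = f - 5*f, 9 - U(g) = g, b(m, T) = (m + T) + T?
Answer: 136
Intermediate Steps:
b(m, T) = m + 2*T (b(m, T) = (T + m) + T = m + 2*T)
U(g) = 9 - g
A(f) = -4*f
c(w) = 8 - 4*w (c(w) = -4*(w + 2*(-1)) = -4*(w - 2) = -4*(-2 + w) = 8 - 4*w)
l(d, G) = G + d²
l(-1, c(-2))*(U(-6) - 7) = ((8 - 4*(-2)) + (-1)²)*((9 - 1*(-6)) - 7) = ((8 + 8) + 1)*((9 + 6) - 7) = (16 + 1)*(15 - 7) = 17*8 = 136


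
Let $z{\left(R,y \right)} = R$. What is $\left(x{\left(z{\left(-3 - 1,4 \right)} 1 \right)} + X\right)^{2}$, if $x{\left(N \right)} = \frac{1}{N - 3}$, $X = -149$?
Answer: $\frac{1089936}{49} \approx 22244.0$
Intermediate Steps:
$x{\left(N \right)} = \frac{1}{-3 + N}$
$\left(x{\left(z{\left(-3 - 1,4 \right)} 1 \right)} + X\right)^{2} = \left(\frac{1}{-3 + \left(-3 - 1\right) 1} - 149\right)^{2} = \left(\frac{1}{-3 - 4} - 149\right)^{2} = \left(\frac{1}{-7} - 149\right)^{2} = \left(- \frac{1}{7} - 149\right)^{2} = \left(- \frac{1044}{7}\right)^{2} = \frac{1089936}{49}$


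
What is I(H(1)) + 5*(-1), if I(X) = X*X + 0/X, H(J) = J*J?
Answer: -4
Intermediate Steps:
H(J) = J**2
I(X) = X**2 (I(X) = X**2 + 0 = X**2)
I(H(1)) + 5*(-1) = (1**2)**2 + 5*(-1) = 1**2 - 5 = 1 - 5 = -4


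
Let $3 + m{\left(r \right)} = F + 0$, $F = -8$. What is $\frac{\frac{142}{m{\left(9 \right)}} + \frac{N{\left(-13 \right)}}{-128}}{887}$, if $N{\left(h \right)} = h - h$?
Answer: $- \frac{142}{9757} \approx -0.014554$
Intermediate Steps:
$N{\left(h \right)} = 0$
$m{\left(r \right)} = -11$ ($m{\left(r \right)} = -3 + \left(-8 + 0\right) = -3 - 8 = -11$)
$\frac{\frac{142}{m{\left(9 \right)}} + \frac{N{\left(-13 \right)}}{-128}}{887} = \frac{\frac{142}{-11} + \frac{0}{-128}}{887} = \left(142 \left(- \frac{1}{11}\right) + 0 \left(- \frac{1}{128}\right)\right) \frac{1}{887} = \left(- \frac{142}{11} + 0\right) \frac{1}{887} = \left(- \frac{142}{11}\right) \frac{1}{887} = - \frac{142}{9757}$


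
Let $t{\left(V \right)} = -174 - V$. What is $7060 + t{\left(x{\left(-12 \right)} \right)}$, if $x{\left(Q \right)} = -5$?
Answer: $6891$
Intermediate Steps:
$7060 + t{\left(x{\left(-12 \right)} \right)} = 7060 - 169 = 6891$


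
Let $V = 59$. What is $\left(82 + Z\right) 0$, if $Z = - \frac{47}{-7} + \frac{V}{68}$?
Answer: $0$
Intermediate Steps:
$Z = \frac{3609}{476}$ ($Z = - \frac{47}{-7} + \frac{59}{68} = \left(-47\right) \left(- \frac{1}{7}\right) + 59 \cdot \frac{1}{68} = \frac{47}{7} + \frac{59}{68} = \frac{3609}{476} \approx 7.5819$)
$\left(82 + Z\right) 0 = \left(82 + \frac{3609}{476}\right) 0 = \frac{42641}{476} \cdot 0 = 0$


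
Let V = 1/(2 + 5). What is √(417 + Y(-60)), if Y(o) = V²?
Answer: √20434/7 ≈ 20.421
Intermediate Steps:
V = ⅐ (V = 1/7 = ⅐ ≈ 0.14286)
Y(o) = 1/49 (Y(o) = (⅐)² = 1/49)
√(417 + Y(-60)) = √(417 + 1/49) = √(20434/49) = √20434/7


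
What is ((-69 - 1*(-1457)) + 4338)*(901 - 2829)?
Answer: -11039728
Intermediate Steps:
((-69 - 1*(-1457)) + 4338)*(901 - 2829) = ((-69 + 1457) + 4338)*(-1928) = (1388 + 4338)*(-1928) = 5726*(-1928) = -11039728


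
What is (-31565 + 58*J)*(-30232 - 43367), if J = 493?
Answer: 218662629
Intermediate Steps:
(-31565 + 58*J)*(-30232 - 43367) = (-31565 + 58*493)*(-30232 - 43367) = (-31565 + 28594)*(-73599) = -2971*(-73599) = 218662629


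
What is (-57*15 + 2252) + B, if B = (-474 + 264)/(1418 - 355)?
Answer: 1484801/1063 ≈ 1396.8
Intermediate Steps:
B = -210/1063 ≈ -0.19755
(-57*15 + 2252) + B = (-57*15 + 2252) - 210/1063 = (-855 + 2252) - 210/1063 = 1397 - 210/1063 = 1484801/1063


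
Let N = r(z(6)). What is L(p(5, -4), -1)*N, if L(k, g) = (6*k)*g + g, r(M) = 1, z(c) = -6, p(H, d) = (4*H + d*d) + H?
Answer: -247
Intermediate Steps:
p(H, d) = d**2 + 5*H (p(H, d) = (4*H + d**2) + H = (d**2 + 4*H) + H = d**2 + 5*H)
N = 1
L(k, g) = g + 6*g*k (L(k, g) = 6*g*k + g = g + 6*g*k)
L(p(5, -4), -1)*N = -(1 + 6*((-4)**2 + 5*5))*1 = -(1 + 6*(16 + 25))*1 = -(1 + 6*41)*1 = -(1 + 246)*1 = -1*247*1 = -247*1 = -247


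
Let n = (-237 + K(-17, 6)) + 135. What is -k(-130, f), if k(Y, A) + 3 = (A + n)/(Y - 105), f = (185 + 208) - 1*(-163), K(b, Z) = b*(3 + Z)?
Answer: 1006/235 ≈ 4.2809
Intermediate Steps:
f = 556 (f = 393 + 163 = 556)
n = -255 (n = (-237 - 17*(3 + 6)) + 135 = (-237 - 17*9) + 135 = (-237 - 153) + 135 = -390 + 135 = -255)
k(Y, A) = -3 + (-255 + A)/(-105 + Y) (k(Y, A) = -3 + (A - 255)/(Y - 105) = -3 + (-255 + A)/(-105 + Y))
-k(-130, f) = -(60 + 556 - 3*(-130))/(-105 - 130) = -(60 + 556 + 390)/(-235) = -(-1)*1006/235 = -1*(-1006/235) = 1006/235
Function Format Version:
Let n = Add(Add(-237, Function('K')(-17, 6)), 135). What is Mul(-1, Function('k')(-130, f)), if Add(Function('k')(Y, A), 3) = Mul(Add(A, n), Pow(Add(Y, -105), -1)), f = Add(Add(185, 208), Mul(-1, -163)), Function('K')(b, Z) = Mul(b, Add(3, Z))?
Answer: Rational(1006, 235) ≈ 4.2809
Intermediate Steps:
f = 556 (f = Add(393, 163) = 556)
n = -255 (n = Add(Add(-237, Mul(-17, Add(3, 6))), 135) = Add(Add(-237, Mul(-17, 9)), 135) = Add(Add(-237, -153), 135) = Add(-390, 135) = -255)
Function('k')(Y, A) = Add(-3, Mul(Pow(Add(-105, Y), -1), Add(-255, A))) (Function('k')(Y, A) = Add(-3, Mul(Add(A, -255), Pow(Add(Y, -105), -1))) = Add(-3, Mul(Add(-255, A), Pow(Add(-105, Y), -1))) = Add(-3, Mul(Pow(Add(-105, Y), -1), Add(-255, A))))
Mul(-1, Function('k')(-130, f)) = Mul(-1, Mul(Pow(Add(-105, -130), -1), Add(60, 556, Mul(-3, -130)))) = Mul(-1, Mul(Pow(-235, -1), Add(60, 556, 390))) = Mul(-1, Mul(Rational(-1, 235), 1006)) = Mul(-1, Rational(-1006, 235)) = Rational(1006, 235)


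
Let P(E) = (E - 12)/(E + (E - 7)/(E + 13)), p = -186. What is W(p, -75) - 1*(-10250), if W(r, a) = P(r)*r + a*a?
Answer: 501390631/31985 ≈ 15676.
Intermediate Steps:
P(E) = (-12 + E)/(E + (-7 + E)/(13 + E))
W(r, a) = a² + r*(-156 + r + r²)/(-7 + r² + 14*r) (W(r, a) = ((-156 + r + r²)/(-7 + r² + 14*r))*r + a*a = r*(-156 + r + r²)/(-7 + r² + 14*r) + a² = a² + r*(-156 + r + r²)/(-7 + r² + 14*r))
W(p, -75) - 1*(-10250) = (-186*(-156 - 186 + (-186)²) + (-75)²*(-7 + (-186)² + 14*(-186)))/(-7 + (-186)² + 14*(-186)) - 1*(-10250) = (-186*(-156 - 186 + 34596) + 5625*(-7 + 34596 - 2604))/(-7 + 34596 - 2604) + 10250 = (-186*34254 + 5625*31985)/31985 + 10250 = (-6371244 + 179915625)/31985 + 10250 = (1/31985)*173544381 + 10250 = 173544381/31985 + 10250 = 501390631/31985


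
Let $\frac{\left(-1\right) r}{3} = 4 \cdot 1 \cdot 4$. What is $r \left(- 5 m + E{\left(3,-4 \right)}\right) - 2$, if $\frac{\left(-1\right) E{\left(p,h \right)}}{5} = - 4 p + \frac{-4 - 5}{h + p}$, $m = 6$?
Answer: $718$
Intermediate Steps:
$E{\left(p,h \right)} = 20 p + \frac{45}{h + p}$ ($E{\left(p,h \right)} = - 5 \left(- 4 p + \frac{-4 - 5}{h + p}\right) = - 5 \left(- 4 p - \frac{9}{h + p}\right) = - 5 \left(- \frac{9}{h + p} - 4 p\right) = 20 p + \frac{45}{h + p}$)
$r = -48$ ($r = - 3 \cdot 4 \cdot 1 \cdot 4 = - 3 \cdot 4 \cdot 4 = \left(-3\right) 16 = -48$)
$r \left(- 5 m + E{\left(3,-4 \right)}\right) - 2 = - 48 \left(\left(-5\right) 6 + \frac{5 \left(9 + 4 \cdot 3^{2} + 4 \left(-4\right) 3\right)}{-4 + 3}\right) - 2 = - 48 \left(-30 + \frac{5 \left(9 + 4 \cdot 9 - 48\right)}{-1}\right) - 2 = - 48 \left(-30 + 5 \left(-1\right) \left(9 + 36 - 48\right)\right) - 2 = - 48 \left(-30 + 5 \left(-1\right) \left(-3\right)\right) - 2 = - 48 \left(-30 + 15\right) - 2 = \left(-48\right) \left(-15\right) - 2 = 720 - 2 = 718$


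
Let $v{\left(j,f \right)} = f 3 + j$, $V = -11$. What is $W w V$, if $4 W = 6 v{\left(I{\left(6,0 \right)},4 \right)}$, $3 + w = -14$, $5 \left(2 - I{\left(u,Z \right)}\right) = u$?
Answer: $\frac{17952}{5} \approx 3590.4$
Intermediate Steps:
$I{\left(u,Z \right)} = 2 - \frac{u}{5}$
$w = -17$ ($w = -3 - 14 = -17$)
$v{\left(j,f \right)} = j + 3 f$ ($v{\left(j,f \right)} = 3 f + j = j + 3 f$)
$W = \frac{96}{5}$ ($W = \frac{6 \left(\left(2 - \frac{6}{5}\right) + 3 \cdot 4\right)}{4} = \frac{6 \left(\left(2 - \frac{6}{5}\right) + 12\right)}{4} = \frac{6 \left(\frac{4}{5} + 12\right)}{4} = \frac{6 \cdot \frac{64}{5}}{4} = \frac{1}{4} \cdot \frac{384}{5} = \frac{96}{5} \approx 19.2$)
$W w V = \frac{96}{5} \left(-17\right) \left(-11\right) = \left(- \frac{1632}{5}\right) \left(-11\right) = \frac{17952}{5}$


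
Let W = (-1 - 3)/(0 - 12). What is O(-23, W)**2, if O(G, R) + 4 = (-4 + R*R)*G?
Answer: 591361/81 ≈ 7300.8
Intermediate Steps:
W = 1/3 (W = -4/(-12) = -4*(-1/12) = 1/3 ≈ 0.33333)
O(G, R) = -4 + G*(-4 + R**2) (O(G, R) = -4 + (-4 + R*R)*G = -4 + (-4 + R**2)*G = -4 + G*(-4 + R**2))
O(-23, W)**2 = (-4 - 4*(-23) - 23*(1/3)**2)**2 = (-4 + 92 - 23*1/9)**2 = (-4 + 92 - 23/9)**2 = (769/9)**2 = 591361/81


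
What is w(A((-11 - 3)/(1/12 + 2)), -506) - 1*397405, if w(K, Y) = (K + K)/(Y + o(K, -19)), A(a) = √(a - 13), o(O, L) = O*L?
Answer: 11*(-686427*√493 + 91403150*I)/(-2530*I + 19*√493) ≈ -3.9741e+5 - 0.017075*I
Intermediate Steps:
o(O, L) = L*O
A(a) = √(-13 + a)
w(K, Y) = 2*K/(Y - 19*K) (w(K, Y) = (K + K)/(Y - 19*K) = (2*K)/(Y - 19*K) = 2*K/(Y - 19*K))
w(A((-11 - 3)/(1/12 + 2)), -506) - 1*397405 = -2*√(-13 + (-11 - 3)/(1/12 + 2))/(-1*(-506) + 19*√(-13 + (-11 - 3)/(1/12 + 2))) - 1*397405 = -2*√(-13 - 14/(1/12 + 2))/(506 + 19*√(-13 - 14/(1/12 + 2))) - 397405 = -2*√(-13 - 14/25/12)/(506 + 19*√(-13 - 14/25/12)) - 397405 = -2*√(-13 - 14*12/25)/(506 + 19*√(-13 - 14*12/25)) - 397405 = -2*√(-13 - 168/25)/(506 + 19*√(-13 - 168/25)) - 397405 = -2*√(-493/25)/(506 + 19*√(-493/25)) - 397405 = -2*I*√493/5/(506 + 19*(I*√493/5)) - 397405 = -2*I*√493/5/(506 + 19*I*√493/5) - 397405 = -2*I*√493/(5*(506 + 19*I*√493/5)) - 397405 = -397405 - 2*I*√493/(5*(506 + 19*I*√493/5))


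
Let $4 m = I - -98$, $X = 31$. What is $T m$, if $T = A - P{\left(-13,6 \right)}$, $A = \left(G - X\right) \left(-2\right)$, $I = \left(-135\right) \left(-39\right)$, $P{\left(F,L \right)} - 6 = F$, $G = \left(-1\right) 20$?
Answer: $\frac{584567}{4} \approx 1.4614 \cdot 10^{5}$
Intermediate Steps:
$G = -20$
$P{\left(F,L \right)} = 6 + F$
$I = 5265$
$A = 102$ ($A = \left(-20 - 31\right) \left(-2\right) = \left(-51\right) \left(-2\right) = 102$)
$m = \frac{5363}{4}$ ($m = \frac{5265 - -98}{4} = \frac{5265 + 98}{4} = \frac{1}{4} \cdot 5363 = \frac{5363}{4} \approx 1340.8$)
$T = 109$ ($T = 102 - \left(6 - 13\right) = 102 - -7 = 102 + 7 = 109$)
$T m = 109 \cdot \frac{5363}{4} = \frac{584567}{4}$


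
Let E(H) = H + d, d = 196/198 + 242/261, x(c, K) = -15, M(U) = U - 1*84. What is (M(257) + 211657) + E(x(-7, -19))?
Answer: 608126369/2871 ≈ 2.1182e+5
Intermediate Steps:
M(U) = -84 + U (M(U) = U - 84 = -84 + U)
d = 5504/2871 (d = 196*(1/198) + 242*(1/261) = 98/99 + 242/261 = 5504/2871 ≈ 1.9171)
E(H) = 5504/2871 + H (E(H) = H + 5504/2871 = 5504/2871 + H)
(M(257) + 211657) + E(x(-7, -19)) = ((-84 + 257) + 211657) + (5504/2871 - 15) = (173 + 211657) - 37561/2871 = 211830 - 37561/2871 = 608126369/2871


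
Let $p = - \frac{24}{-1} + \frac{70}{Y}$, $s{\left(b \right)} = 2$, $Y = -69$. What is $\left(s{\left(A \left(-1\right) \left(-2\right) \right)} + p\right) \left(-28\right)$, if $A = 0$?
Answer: $- \frac{48272}{69} \approx -699.59$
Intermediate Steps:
$p = \frac{1586}{69}$ ($p = - \frac{24}{-1} + \frac{70}{-69} = \left(-24\right) \left(-1\right) + 70 \left(- \frac{1}{69}\right) = 24 - \frac{70}{69} = \frac{1586}{69} \approx 22.986$)
$\left(s{\left(A \left(-1\right) \left(-2\right) \right)} + p\right) \left(-28\right) = \left(2 + \frac{1586}{69}\right) \left(-28\right) = \frac{1724}{69} \left(-28\right) = - \frac{48272}{69}$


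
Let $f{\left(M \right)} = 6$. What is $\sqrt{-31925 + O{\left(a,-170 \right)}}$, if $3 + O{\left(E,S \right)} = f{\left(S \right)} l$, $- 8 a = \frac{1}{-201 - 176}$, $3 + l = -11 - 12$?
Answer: $2 i \sqrt{8021} \approx 179.12 i$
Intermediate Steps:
$l = -26$ ($l = -3 - 23 = -26$)
$a = \frac{1}{3016}$ ($a = - \frac{1}{8 \left(-201 - 176\right)} = - \frac{1}{8 \left(-377\right)} = \left(- \frac{1}{8}\right) \left(- \frac{1}{377}\right) = \frac{1}{3016} \approx 0.00033156$)
$O{\left(E,S \right)} = -159$ ($O{\left(E,S \right)} = -3 + 6 \left(-26\right) = -3 - 156 = -159$)
$\sqrt{-31925 + O{\left(a,-170 \right)}} = \sqrt{-31925 - 159} = \sqrt{-32084} = 2 i \sqrt{8021}$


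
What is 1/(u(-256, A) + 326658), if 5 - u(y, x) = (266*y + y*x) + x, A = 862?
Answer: 1/614569 ≈ 1.6272e-6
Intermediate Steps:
u(y, x) = 5 - x - 266*y - x*y (u(y, x) = 5 - ((266*y + y*x) + x) = 5 - ((266*y + x*y) + x) = 5 - (x + 266*y + x*y) = 5 + (-x - 266*y - x*y) = 5 - x - 266*y - x*y)
1/(u(-256, A) + 326658) = 1/((5 - 1*862 - 266*(-256) - 1*862*(-256)) + 326658) = 1/((5 - 862 + 68096 + 220672) + 326658) = 1/(287911 + 326658) = 1/614569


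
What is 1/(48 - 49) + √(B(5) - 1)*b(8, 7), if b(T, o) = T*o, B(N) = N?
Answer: 111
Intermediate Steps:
1/(48 - 49) + √(B(5) - 1)*b(8, 7) = 1/(48 - 49) + √(5 - 1)*(8*7) = 1/(-1) + √4*56 = -1 + 2*56 = -1 + 112 = 111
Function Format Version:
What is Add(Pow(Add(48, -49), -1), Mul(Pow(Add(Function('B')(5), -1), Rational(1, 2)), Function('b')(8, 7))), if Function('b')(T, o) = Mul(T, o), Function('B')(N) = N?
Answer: 111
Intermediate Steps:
Add(Pow(Add(48, -49), -1), Mul(Pow(Add(Function('B')(5), -1), Rational(1, 2)), Function('b')(8, 7))) = Add(Pow(Add(48, -49), -1), Mul(Pow(Add(5, -1), Rational(1, 2)), Mul(8, 7))) = Add(Pow(-1, -1), Mul(Pow(4, Rational(1, 2)), 56)) = Add(-1, Mul(2, 56)) = Add(-1, 112) = 111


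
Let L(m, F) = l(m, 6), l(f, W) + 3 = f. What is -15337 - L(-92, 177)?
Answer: -15242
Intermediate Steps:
l(f, W) = -3 + f
L(m, F) = -3 + m
-15337 - L(-92, 177) = -15337 - (-3 - 92) = -15337 - 1*(-95) = -15337 + 95 = -15242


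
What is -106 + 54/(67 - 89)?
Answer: -1193/11 ≈ -108.45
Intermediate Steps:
-106 + 54/(67 - 89) = -106 + 54/(-22) = -106 - 1/22*54 = -106 - 27/11 = -1193/11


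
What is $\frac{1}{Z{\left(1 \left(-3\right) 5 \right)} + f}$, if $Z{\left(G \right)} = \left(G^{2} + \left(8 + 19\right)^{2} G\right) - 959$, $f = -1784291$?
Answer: $- \frac{1}{1795960} \approx -5.5681 \cdot 10^{-7}$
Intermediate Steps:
$Z{\left(G \right)} = -959 + G^{2} + 729 G$ ($Z{\left(G \right)} = \left(G^{2} + 27^{2} G\right) - 959 = \left(G^{2} + 729 G\right) - 959 = -959 + G^{2} + 729 G$)
$\frac{1}{Z{\left(1 \left(-3\right) 5 \right)} + f} = \frac{1}{\left(-959 + \left(1 \left(-3\right) 5\right)^{2} + 729 \cdot 1 \left(-3\right) 5\right) - 1784291} = \frac{1}{\left(-959 + \left(\left(-3\right) 5\right)^{2} + 729 \left(\left(-3\right) 5\right)\right) - 1784291} = \frac{1}{\left(-959 + \left(-15\right)^{2} + 729 \left(-15\right)\right) - 1784291} = \frac{1}{\left(-959 + 225 - 10935\right) - 1784291} = \frac{1}{-11669 - 1784291} = \frac{1}{-1795960} = - \frac{1}{1795960}$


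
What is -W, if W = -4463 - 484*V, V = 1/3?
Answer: 13873/3 ≈ 4624.3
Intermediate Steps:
V = ⅓ ≈ 0.33333
W = -13873/3 (W = -4463 - 484*⅓ = -4463 - 484/3 = -13873/3 ≈ -4624.3)
-W = -1*(-13873/3) = 13873/3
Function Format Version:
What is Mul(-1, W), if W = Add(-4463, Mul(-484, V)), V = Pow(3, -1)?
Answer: Rational(13873, 3) ≈ 4624.3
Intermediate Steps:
V = Rational(1, 3) ≈ 0.33333
W = Rational(-13873, 3) (W = Add(-4463, Mul(-484, Rational(1, 3))) = Add(-4463, Rational(-484, 3)) = Rational(-13873, 3) ≈ -4624.3)
Mul(-1, W) = Mul(-1, Rational(-13873, 3)) = Rational(13873, 3)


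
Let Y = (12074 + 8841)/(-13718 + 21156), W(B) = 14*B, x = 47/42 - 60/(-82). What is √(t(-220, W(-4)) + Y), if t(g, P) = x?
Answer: √47807169945906/3202059 ≈ 2.1593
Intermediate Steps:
x = 3187/1722 (x = 47*(1/42) - 60*(-1/82) = 47/42 + 30/41 = 3187/1722 ≈ 1.8508)
t(g, P) = 3187/1722
Y = 20915/7438 ≈ 2.8119
√(t(-220, W(-4)) + Y) = √(3187/1722 + 20915/7438) = √(14930134/3202059) = √47807169945906/3202059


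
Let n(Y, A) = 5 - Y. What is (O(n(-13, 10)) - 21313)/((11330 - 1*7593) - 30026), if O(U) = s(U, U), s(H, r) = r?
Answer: 21295/26289 ≈ 0.81003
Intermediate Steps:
O(U) = U
(O(n(-13, 10)) - 21313)/((11330 - 1*7593) - 30026) = ((5 - 1*(-13)) - 21313)/((11330 - 1*7593) - 30026) = ((5 + 13) - 21313)/((11330 - 7593) - 30026) = (18 - 21313)/(3737 - 30026) = -21295/(-26289) = -21295*(-1/26289) = 21295/26289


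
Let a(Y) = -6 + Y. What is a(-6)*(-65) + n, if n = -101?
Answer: 679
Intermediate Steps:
a(-6)*(-65) + n = (-6 - 6)*(-65) - 101 = -12*(-65) - 101 = 780 - 101 = 679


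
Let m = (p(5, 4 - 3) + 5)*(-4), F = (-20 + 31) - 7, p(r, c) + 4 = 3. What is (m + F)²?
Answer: 144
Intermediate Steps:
p(r, c) = -1 (p(r, c) = -4 + 3 = -1)
F = 4 (F = 11 - 7 = 4)
m = -16 (m = (-1 + 5)*(-4) = 4*(-4) = -16)
(m + F)² = (-16 + 4)² = (-12)² = 144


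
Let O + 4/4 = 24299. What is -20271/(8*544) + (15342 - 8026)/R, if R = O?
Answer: -230352763/52872448 ≈ -4.3568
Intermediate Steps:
O = 24298 (O = -1 + 24299 = 24298)
R = 24298
-20271/(8*544) + (15342 - 8026)/R = -20271/(8*544) + (15342 - 8026)/24298 = -20271/4352 + 7316*(1/24298) = -20271*1/4352 + 3658/12149 = -20271/4352 + 3658/12149 = -230352763/52872448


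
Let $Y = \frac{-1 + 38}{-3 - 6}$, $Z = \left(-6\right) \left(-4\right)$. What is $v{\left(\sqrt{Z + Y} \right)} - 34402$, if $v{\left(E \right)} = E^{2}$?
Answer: $- \frac{309439}{9} \approx -34382.0$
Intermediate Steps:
$Z = 24$
$Y = - \frac{37}{9}$ ($Y = \frac{37}{-9} = 37 \left(- \frac{1}{9}\right) = - \frac{37}{9} \approx -4.1111$)
$v{\left(\sqrt{Z + Y} \right)} - 34402 = \left(\sqrt{24 - \frac{37}{9}}\right)^{2} - 34402 = \left(\sqrt{\frac{179}{9}}\right)^{2} - 34402 = \left(\frac{\sqrt{179}}{3}\right)^{2} - 34402 = \frac{179}{9} - 34402 = - \frac{309439}{9}$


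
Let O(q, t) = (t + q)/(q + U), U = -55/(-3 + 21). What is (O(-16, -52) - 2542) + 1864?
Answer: -231330/343 ≈ -674.43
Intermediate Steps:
U = -55/18 ≈ -3.0556
O(q, t) = (q + t)/(-55/18 + q) (O(q, t) = (t + q)/(q - 55/18) = (q + t)/(-55/18 + q))
(O(-16, -52) - 2542) + 1864 = (18*(-16 - 52)/(-55 + 18*(-16)) - 2542) + 1864 = (18*(-68)/(-55 - 288) - 2542) + 1864 = (18*(-68)/(-343) - 2542) + 1864 = (18*(-1/343)*(-68) - 2542) + 1864 = (1224/343 - 2542) + 1864 = -870682/343 + 1864 = -231330/343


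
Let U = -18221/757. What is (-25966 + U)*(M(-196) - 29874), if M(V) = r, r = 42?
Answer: 586929176856/757 ≈ 7.7534e+8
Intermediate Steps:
M(V) = 42
U = -18221/757 (U = -18221*1/757 = -18221/757 ≈ -24.070)
(-25966 + U)*(M(-196) - 29874) = (-25966 - 18221/757)*(42 - 29874) = -19674483/757*(-29832) = 586929176856/757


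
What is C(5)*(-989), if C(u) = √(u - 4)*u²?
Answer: -24725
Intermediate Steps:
C(u) = u²*√(-4 + u) (C(u) = √(-4 + u)*u² = u²*√(-4 + u))
C(5)*(-989) = (5²*√(-4 + 5))*(-989) = (25*√1)*(-989) = (25*1)*(-989) = 25*(-989) = -24725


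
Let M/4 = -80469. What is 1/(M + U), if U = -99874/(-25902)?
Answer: -12951/4168566139 ≈ -3.1068e-6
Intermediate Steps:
U = 49937/12951 (U = -99874*(-1/25902) = 49937/12951 ≈ 3.8558)
M = -321876 (M = 4*(-80469) = -321876)
1/(M + U) = 1/(-321876 + 49937/12951) = 1/(-4168566139/12951) = -12951/4168566139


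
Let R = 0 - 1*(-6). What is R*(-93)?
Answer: -558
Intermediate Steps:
R = 6 (R = 0 + 6 = 6)
R*(-93) = 6*(-93) = -558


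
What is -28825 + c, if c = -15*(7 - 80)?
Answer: -27730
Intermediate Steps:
c = 1095 (c = -15*(-73) = 1095)
-28825 + c = -28825 + 1095 = -27730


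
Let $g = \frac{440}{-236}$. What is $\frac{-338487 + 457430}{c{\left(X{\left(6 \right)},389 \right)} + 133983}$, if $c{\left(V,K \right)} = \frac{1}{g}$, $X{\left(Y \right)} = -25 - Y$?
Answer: $\frac{13083730}{14738071} \approx 0.88775$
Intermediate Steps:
$g = - \frac{110}{59}$ ($g = 440 \left(- \frac{1}{236}\right) = - \frac{110}{59} \approx -1.8644$)
$c{\left(V,K \right)} = - \frac{59}{110}$ ($c{\left(V,K \right)} = \frac{1}{- \frac{110}{59}} = - \frac{59}{110}$)
$\frac{-338487 + 457430}{c{\left(X{\left(6 \right)},389 \right)} + 133983} = \frac{-338487 + 457430}{- \frac{59}{110} + 133983} = \frac{118943}{\frac{14738071}{110}} = 118943 \cdot \frac{110}{14738071} = \frac{13083730}{14738071}$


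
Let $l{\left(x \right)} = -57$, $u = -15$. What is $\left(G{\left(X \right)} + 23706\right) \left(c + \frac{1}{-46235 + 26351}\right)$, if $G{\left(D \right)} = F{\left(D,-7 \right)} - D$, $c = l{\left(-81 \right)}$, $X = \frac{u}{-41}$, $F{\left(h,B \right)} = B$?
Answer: $- \frac{275312655379}{203811} \approx -1.3508 \cdot 10^{6}$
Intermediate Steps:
$X = \frac{15}{41}$ ($X = - \frac{15}{-41} = \left(-15\right) \left(- \frac{1}{41}\right) = \frac{15}{41} \approx 0.36585$)
$c = -57$
$G{\left(D \right)} = -7 - D$
$\left(G{\left(X \right)} + 23706\right) \left(c + \frac{1}{-46235 + 26351}\right) = \left(\left(-7 - \frac{15}{41}\right) + 23706\right) \left(-57 + \frac{1}{-46235 + 26351}\right) = \left(\left(-7 - \frac{15}{41}\right) + 23706\right) \left(-57 + \frac{1}{-19884}\right) = \left(- \frac{302}{41} + 23706\right) \left(-57 - \frac{1}{19884}\right) = \frac{971644}{41} \left(- \frac{1133389}{19884}\right) = - \frac{275312655379}{203811}$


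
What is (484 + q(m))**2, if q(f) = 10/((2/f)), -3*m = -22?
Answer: 2439844/9 ≈ 2.7109e+5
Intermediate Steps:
m = 22/3 (m = -1/3*(-22) = 22/3 ≈ 7.3333)
q(f) = 5*f (q(f) = 10*(f/2) = 5*f)
(484 + q(m))**2 = (484 + 5*(22/3))**2 = (484 + 110/3)**2 = (1562/3)**2 = 2439844/9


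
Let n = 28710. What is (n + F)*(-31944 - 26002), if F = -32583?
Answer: 224424858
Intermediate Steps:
(n + F)*(-31944 - 26002) = (28710 - 32583)*(-31944 - 26002) = -3873*(-57946) = 224424858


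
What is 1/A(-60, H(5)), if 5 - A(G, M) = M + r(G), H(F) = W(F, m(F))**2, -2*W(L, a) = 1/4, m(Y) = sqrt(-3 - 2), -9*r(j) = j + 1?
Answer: -576/905 ≈ -0.63646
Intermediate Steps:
r(j) = -1/9 - j/9 (r(j) = -(j + 1)/9 = -(1 + j)/9 = -1/9 - j/9)
m(Y) = I*sqrt(5) (m(Y) = sqrt(-5) = I*sqrt(5))
W(L, a) = -1/8 (W(L, a) = -1/2/4 = -1/2*1/4 = -1/8)
H(F) = 1/64 (H(F) = (-1/8)**2 = 1/64)
A(G, M) = 46/9 - M + G/9 (A(G, M) = 5 - (M + (-1/9 - G/9)) = 5 - (-1/9 + M - G/9) = 5 + (1/9 - M + G/9) = 46/9 - M + G/9)
1/A(-60, H(5)) = 1/(46/9 - 1*1/64 + (1/9)*(-60)) = 1/(46/9 - 1/64 - 20/3) = 1/(-905/576) = -576/905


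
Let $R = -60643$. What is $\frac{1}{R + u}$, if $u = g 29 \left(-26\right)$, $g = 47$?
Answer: $- \frac{1}{96081} \approx -1.0408 \cdot 10^{-5}$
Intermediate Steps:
$u = -35438$ ($u = 47 \cdot 29 \left(-26\right) = 1363 \left(-26\right) = -35438$)
$\frac{1}{R + u} = \frac{1}{-60643 - 35438} = \frac{1}{-96081} = - \frac{1}{96081}$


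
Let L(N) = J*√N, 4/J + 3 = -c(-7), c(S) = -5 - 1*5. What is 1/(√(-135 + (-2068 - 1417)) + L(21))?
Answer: 7/(2*(2*√21 + 7*I*√905)) ≈ 0.00072201 - 0.016589*I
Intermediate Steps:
c(S) = -10 (c(S) = -5 - 5 = -10)
J = 4/7 (J = 4/(-3 - 1*(-10)) = 4/(-3 + 10) = 4/7 ≈ 0.57143)
L(N) = 4*√N/7
1/(√(-135 + (-2068 - 1417)) + L(21)) = 1/(√(-135 + (-2068 - 1417)) + 4*√21/7) = 1/(√(-135 - 3485) + 4*√21/7) = 1/(√(-3620) + 4*√21/7) = 1/(2*I*√905 + 4*√21/7) = 1/(4*√21/7 + 2*I*√905)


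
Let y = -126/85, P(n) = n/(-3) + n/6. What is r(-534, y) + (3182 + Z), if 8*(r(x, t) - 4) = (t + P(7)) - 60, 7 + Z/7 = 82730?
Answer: 2375535809/4080 ≈ 5.8224e+5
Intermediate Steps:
Z = 579061 (Z = -49 + 7*82730 = -49 + 579110 = 579061)
P(n) = -n/6 (P(n) = n*(-⅓) + n*(⅙) = -n/3 + n/6 = -n/6)
y = -126/85 (y = -126*1/85 = -126/85 ≈ -1.4824)
r(x, t) = -175/48 + t/8 (r(x, t) = 4 + ((t - ⅙*7) - 60)/8 = 4 + ((t - 7/6) - 60)/8 = 4 + ((-7/6 + t) - 60)/8 = 4 + (-367/6 + t)/8 = 4 + (-367/48 + t/8) = -175/48 + t/8)
r(-534, y) + (3182 + Z) = (-175/48 + (⅛)*(-126/85)) + (3182 + 579061) = (-175/48 - 63/340) + 582243 = -15631/4080 + 582243 = 2375535809/4080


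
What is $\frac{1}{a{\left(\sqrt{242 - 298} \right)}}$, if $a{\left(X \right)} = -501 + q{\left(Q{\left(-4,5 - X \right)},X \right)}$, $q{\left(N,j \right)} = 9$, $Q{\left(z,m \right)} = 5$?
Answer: $- \frac{1}{492} \approx -0.0020325$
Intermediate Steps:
$a{\left(X \right)} = -492$ ($a{\left(X \right)} = -501 + 9 = -492$)
$\frac{1}{a{\left(\sqrt{242 - 298} \right)}} = \frac{1}{-492} = - \frac{1}{492}$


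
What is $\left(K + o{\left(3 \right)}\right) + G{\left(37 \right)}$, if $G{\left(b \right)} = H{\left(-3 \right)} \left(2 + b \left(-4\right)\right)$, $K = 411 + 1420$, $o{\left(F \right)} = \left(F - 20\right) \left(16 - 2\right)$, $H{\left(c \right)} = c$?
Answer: $2031$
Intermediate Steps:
$o{\left(F \right)} = -280 + 14 F$ ($o{\left(F \right)} = \left(-20 + F\right) 14 = -280 + 14 F$)
$K = 1831$
$G{\left(b \right)} = -6 + 12 b$ ($G{\left(b \right)} = - 3 \left(2 + b \left(-4\right)\right) = - 3 \left(2 - 4 b\right) = -6 + 12 b$)
$\left(K + o{\left(3 \right)}\right) + G{\left(37 \right)} = \left(1831 + \left(-280 + 14 \cdot 3\right)\right) + \left(-6 + 12 \cdot 37\right) = \left(1831 + \left(-280 + 42\right)\right) + \left(-6 + 444\right) = \left(1831 - 238\right) + 438 = 1593 + 438 = 2031$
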